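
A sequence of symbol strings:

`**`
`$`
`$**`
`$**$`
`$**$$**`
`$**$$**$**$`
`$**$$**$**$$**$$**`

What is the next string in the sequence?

$**$$**$**$$**$$**$**$$**$**$

Each term (from the third on) is the previous term followed by the one before it: term 3 = $·** = $**.
Continuing: $**$$**$**$$**$$** · $**$$**$**$ gives term 8.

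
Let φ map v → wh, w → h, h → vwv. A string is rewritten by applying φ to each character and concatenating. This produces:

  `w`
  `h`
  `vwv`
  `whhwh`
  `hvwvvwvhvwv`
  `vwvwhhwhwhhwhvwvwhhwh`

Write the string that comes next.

Rewriting the 21 symbols of vwvwhhwhwhhwhvwvwhhwh one by one yields wh h wh h vwv vwv h vwv h vwv vwv h vwv wh h wh h vwv vwv h vwv; concatenated:

whhwhhvwvvwvhvwvhvwvvwvhvwvwhhwhhvwvvwvhvwv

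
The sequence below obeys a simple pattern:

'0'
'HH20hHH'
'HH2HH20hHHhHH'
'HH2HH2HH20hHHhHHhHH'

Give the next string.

HH2HH2HH2HH20hHHhHHhHHhHH

Every step adds HH2 to the front and hHH to the end of the previous string.
One more step from HH2HH2HH20hHHhHHhHH gives the answer.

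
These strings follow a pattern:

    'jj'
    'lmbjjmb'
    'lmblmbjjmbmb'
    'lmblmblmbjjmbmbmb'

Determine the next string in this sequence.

s(k+1) = lmb·s(k)·mb, so each term gains lmb as a prefix and mb as a suffix.
Applying this once more to lmblmblmbjjmbmbmb:

lmblmblmblmbjjmbmbmbmb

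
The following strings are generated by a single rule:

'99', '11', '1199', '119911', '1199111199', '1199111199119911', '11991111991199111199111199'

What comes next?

Each term (from the third on) is the previous term followed by the one before it: term 3 = 11·99 = 1199.
So term 8 is 11991111991199111199111199·1199111199119911.

119911119911991111991111991199111199119911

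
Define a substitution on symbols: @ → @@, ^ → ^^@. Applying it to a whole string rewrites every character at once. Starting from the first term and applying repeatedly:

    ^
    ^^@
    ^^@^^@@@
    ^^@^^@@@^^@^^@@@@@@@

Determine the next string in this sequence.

Rewriting the 20 symbols of ^^@^^@@@^^@^^@@@@@@@ one by one yields ^^@ ^^@ @@ ^^@ ^^@ @@ @@ @@ ^^@ ^^@ @@ ^^@ ^^@ @@ @@ @@ @@ @@ @@ @@; concatenated:

^^@^^@@@^^@^^@@@@@@@^^@^^@@@^^@^^@@@@@@@@@@@@@@@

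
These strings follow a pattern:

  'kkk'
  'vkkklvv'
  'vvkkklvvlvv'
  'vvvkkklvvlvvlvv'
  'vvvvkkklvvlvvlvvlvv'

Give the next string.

vvvvvkkklvvlvvlvvlvvlvv

Every step adds v to the front and lvv to the end of the previous string.
One more step from vvvvkkklvvlvvlvvlvv gives the answer.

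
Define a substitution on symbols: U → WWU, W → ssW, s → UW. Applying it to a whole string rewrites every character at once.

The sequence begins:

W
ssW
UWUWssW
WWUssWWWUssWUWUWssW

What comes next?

ssWssWWWUUWUWssWssWssWWWUUWUWssWWWUssWWWUssWUWUWssW

φ(WWUssWWWUssWUWUWssW) expands symbol-by-symbol to ssW ssW WWU UW UW ssW ssW ssW WWU UW UW ssW WWU ssW WWU ssW UW UW ssW; joining the 19 pieces gives the next term.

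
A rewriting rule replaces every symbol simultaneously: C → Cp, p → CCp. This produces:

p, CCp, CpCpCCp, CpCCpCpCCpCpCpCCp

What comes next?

CpCCpCpCpCCpCpCCpCpCpCCpCpCCpCpCCpCpCpCCp

Applying the rule to each of the 17 symbols of CpCCpCpCCpCpCpCCp gives the pieces Cp CCp Cp Cp CCp Cp CCp Cp Cp CCp Cp CCp Cp CCp Cp Cp CCp, which concatenate to the answer.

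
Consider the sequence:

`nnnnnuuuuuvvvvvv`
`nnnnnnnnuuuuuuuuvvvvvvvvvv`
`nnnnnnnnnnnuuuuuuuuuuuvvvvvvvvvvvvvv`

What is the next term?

nnnnnnnnnnnnnnuuuuuuuuuuuuuuvvvvvvvvvvvvvvvvvv

Term n consists of 3n+2 n's, followed by 3n+2 u's, followed by 4n+2 v's (n = 1, 2, …).
At n = 4 the blocks have lengths 14, 14, 18.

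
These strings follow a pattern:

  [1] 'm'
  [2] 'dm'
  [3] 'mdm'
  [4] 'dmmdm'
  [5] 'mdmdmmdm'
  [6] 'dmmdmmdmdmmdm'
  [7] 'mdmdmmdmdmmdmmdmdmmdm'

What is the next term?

dmmdmmdmdmmdmmdmdmmdmdmmdmmdmdmmdm

From term 3 onward, concatenate the second-to-last term with the last: m·dm = mdm, dm·mdm = dmmdm, …
So term 8 is dmmdmmdmdmmdm·mdmdmmdmdmmdmmdmdmmdm.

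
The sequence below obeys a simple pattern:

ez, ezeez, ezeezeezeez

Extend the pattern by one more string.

ezeezeezeezeezeezeezeez

Every step duplicates the string with 'e' between the halves.
One more doubling of ezeezeezeez gives the answer.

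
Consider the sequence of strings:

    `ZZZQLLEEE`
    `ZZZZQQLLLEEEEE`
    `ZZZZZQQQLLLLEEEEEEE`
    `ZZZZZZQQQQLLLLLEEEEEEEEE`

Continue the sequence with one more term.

Each string has the form Z^{n+2} Q^{n} L^{n+1} E^{2n+1} (n = 1, 2, …).
For the next term, n = 5, so the run lengths are 7, 5, 6, 11.

ZZZZZZZQQQQQLLLLLLEEEEEEEEEEE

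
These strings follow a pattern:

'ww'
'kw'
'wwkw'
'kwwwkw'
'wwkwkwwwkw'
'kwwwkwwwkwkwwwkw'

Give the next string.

wwkwkwwwkwkwwwkwwwkwkwwwkw

This is a Fibonacci-style word recurrence s(k) = s(k−2)·s(k−1): e.g. ww·kw = wwkw.
Continuing: wwkwkwwwkw · kwwwkwwwkwkwwwkw gives term 7.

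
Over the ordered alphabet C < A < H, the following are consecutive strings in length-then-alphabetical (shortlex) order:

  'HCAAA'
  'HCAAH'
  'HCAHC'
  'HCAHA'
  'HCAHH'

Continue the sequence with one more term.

The successor of HCAHH increments the rightmost position that isn't already H and resets every position after it to C.

HCHCC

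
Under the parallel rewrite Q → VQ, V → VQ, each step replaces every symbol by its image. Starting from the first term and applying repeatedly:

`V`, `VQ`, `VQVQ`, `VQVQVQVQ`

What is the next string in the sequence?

Rewriting each symbol of VQVQVQVQ: V→VQ, Q→VQ, V→VQ, Q→VQ, V→VQ, Q→VQ, V→VQ, Q→VQ, which concatenates to VQ VQ VQ VQ VQ VQ VQ VQ.

VQVQVQVQVQVQVQVQ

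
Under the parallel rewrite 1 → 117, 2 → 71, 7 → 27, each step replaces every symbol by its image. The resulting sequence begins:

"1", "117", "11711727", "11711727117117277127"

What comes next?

Rewriting the 20 symbols of 11711727117117277127 one by one yields 117 117 27 117 117 27 71 27 117 117 27 117 117 27 71 27 27 117 71 27; concatenated:

1171172711711727712711711727117117277127271177127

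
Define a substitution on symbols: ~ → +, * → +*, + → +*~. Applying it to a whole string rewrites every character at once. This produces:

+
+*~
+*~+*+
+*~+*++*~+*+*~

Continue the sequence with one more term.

Rewriting the 14 symbols of +*~+*++*~+*+*~ one by one yields +*~ +* + +*~ +* +*~ +*~ +* + +*~ +* +*~ +* +; concatenated:

+*~+*++*~+*+*~+*~+*++*~+*+*~+*+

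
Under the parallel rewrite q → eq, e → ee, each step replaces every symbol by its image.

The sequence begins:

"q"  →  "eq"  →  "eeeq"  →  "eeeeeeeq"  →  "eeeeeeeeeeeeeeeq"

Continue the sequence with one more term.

φ(eeeeeeeeeeeeeeeq) expands symbol-by-symbol to ee ee ee ee ee ee ee ee ee ee ee ee ee ee ee eq; joining the 16 pieces gives the next term.

eeeeeeeeeeeeeeeeeeeeeeeeeeeeeeeq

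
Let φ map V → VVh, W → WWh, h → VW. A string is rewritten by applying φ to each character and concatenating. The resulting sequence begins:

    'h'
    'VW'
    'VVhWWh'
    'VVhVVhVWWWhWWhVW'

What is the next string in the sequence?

φ(VVhVVhVWWWhWWhVW) expands symbol-by-symbol to VVh VVh VW VVh VVh VW VVh WWh WWh WWh VW WWh WWh VW VVh WWh; joining the 16 pieces gives the next term.

VVhVVhVWVVhVVhVWVVhWWhWWhWWhVWWWhWWhVWVVhWWh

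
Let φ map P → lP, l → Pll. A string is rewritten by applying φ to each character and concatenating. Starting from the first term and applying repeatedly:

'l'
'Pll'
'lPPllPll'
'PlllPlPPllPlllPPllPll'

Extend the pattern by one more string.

lPPllPllPlllPPlllPlPPllPlllPPllPllPlllPlPPllPlllPPllPll

φ(PlllPlPPllPlllPPllPll) expands symbol-by-symbol to lP Pll Pll Pll lP Pll lP lP Pll Pll lP Pll Pll Pll lP lP Pll Pll lP Pll Pll; joining the 21 pieces gives the next term.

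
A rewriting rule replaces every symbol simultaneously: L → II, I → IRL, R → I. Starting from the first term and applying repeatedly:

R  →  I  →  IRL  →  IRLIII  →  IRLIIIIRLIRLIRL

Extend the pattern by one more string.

Rewriting the 15 symbols of IRLIIIIRLIRLIRL one by one yields IRL I II IRL IRL IRL IRL I II IRL I II IRL I II; concatenated:

IRLIIIIRLIRLIRLIRLIIIIRLIIIIRLIII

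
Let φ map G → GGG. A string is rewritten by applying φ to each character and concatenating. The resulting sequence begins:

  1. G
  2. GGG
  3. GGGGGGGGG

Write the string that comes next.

GGGGGGGGGGGGGGGGGGGGGGGGGGG

Expanding GGGGGGGGG: G→GGG, G→GGG, G→GGG, G→GGG, G→GGG, G→GGG, G→GGG, G→GGG, G→GGG. Concatenated: GGG GGG GGG GGG GGG GGG GGG GGG GGG.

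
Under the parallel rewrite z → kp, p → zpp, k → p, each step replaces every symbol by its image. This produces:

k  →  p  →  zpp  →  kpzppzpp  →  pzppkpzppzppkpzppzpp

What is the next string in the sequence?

Replace each of the 20 characters of pzppkpzppzppkpzppzpp in place — zpp kp zpp zpp p zpp kp zpp zpp kp zpp zpp p zpp kp zpp zpp kp zpp zpp — and concatenate.

zppkpzppzpppzppkpzppzppkpzppzpppzppkpzppzppkpzppzpp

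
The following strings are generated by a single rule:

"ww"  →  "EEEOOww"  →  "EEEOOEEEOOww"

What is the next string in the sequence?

EEEOOEEEOOEEEOOww

The strings grow by a fixed prefix EEEOO each time.
One more step from EEEOOEEEOOww gives the answer.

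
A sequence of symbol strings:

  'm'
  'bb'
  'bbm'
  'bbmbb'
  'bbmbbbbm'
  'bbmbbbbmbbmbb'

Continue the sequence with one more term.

Each term (from the third on) is the previous term followed by the one before it: term 3 = bb·m = bbm.
So term 7 is bbmbbbbmbbmbb·bbmbbbbm.

bbmbbbbmbbmbbbbmbbbbm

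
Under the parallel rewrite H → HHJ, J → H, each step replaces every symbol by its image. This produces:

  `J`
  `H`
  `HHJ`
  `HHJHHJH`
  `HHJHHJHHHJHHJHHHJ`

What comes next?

Rewriting the 17 symbols of HHJHHJHHHJHHJHHHJ one by one yields HHJ HHJ H HHJ HHJ H HHJ HHJ HHJ H HHJ HHJ H HHJ HHJ HHJ H; concatenated:

HHJHHJHHHJHHJHHHJHHJHHJHHHJHHJHHHJHHJHHJH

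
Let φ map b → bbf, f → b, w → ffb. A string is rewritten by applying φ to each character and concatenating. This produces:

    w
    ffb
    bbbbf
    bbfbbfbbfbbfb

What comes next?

bbfbbfbbbfbbfbbbfbbfbbbfbbfbbbf

Applying the rule to each of the 13 symbols of bbfbbfbbfbbfb gives the pieces bbf bbf b bbf bbf b bbf bbf b bbf bbf b bbf, which concatenate to the answer.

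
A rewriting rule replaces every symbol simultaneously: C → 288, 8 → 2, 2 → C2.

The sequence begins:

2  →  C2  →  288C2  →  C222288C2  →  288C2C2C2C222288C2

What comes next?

C222288C2288C2288C2288C2C2C2C222288C2

Replace each of the 18 characters of 288C2C2C2C222288C2 in place — C2 2 2 288 C2 288 C2 288 C2 288 C2 C2 C2 C2 2 2 288 C2 — and concatenate.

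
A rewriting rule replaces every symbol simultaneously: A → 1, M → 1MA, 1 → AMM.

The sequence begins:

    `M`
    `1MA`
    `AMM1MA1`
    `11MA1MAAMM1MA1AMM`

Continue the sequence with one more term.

φ(11MA1MAAMM1MA1AMM) expands symbol-by-symbol to AMM AMM 1MA 1 AMM 1MA 1 1 1MA 1MA AMM 1MA 1 AMM 1 1MA 1MA; joining the 17 pieces gives the next term.

AMMAMM1MA1AMM1MA111MA1MAAMM1MA1AMM11MA1MA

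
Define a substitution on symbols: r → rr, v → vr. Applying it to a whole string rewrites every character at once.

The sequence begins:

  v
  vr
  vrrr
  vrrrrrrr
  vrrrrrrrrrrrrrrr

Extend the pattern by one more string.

vrrrrrrrrrrrrrrrrrrrrrrrrrrrrrrr

Applying the rule to each of the 16 symbols of vrrrrrrrrrrrrrrr gives the pieces vr rr rr rr rr rr rr rr rr rr rr rr rr rr rr rr, which concatenate to the answer.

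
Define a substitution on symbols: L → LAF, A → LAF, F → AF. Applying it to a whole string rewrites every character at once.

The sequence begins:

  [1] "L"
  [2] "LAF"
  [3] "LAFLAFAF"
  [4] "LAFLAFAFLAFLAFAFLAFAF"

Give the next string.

LAFLAFAFLAFLAFAFLAFAFLAFLAFAFLAFLAFAFLAFAFLAFLAFAFLAFAF

Replace each of the 21 characters of LAFLAFAFLAFLAFAFLAFAF in place — LAF LAF AF LAF LAF AF LAF AF LAF LAF AF LAF LAF AF LAF AF LAF LAF AF LAF AF — and concatenate.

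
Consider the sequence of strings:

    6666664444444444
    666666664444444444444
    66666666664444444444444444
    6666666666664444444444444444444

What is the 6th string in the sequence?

The n-th term is 2n 6's then 3n+1 4's, where the shown terms are n = 3, 4, 5, 6.
For term 6, n = 8, so the run lengths are 16, 25.

66666666666666664444444444444444444444444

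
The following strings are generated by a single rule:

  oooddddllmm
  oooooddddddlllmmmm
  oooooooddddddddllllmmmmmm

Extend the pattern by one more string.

oooooooooddddddddddlllllmmmmmmmm

The n-th term is 2n+1 o's then 2n+2 d's then n+1 l's then 2n m's (n = 1, 2, …).
For the next term, n = 4, so the run lengths are 9, 10, 5, 8.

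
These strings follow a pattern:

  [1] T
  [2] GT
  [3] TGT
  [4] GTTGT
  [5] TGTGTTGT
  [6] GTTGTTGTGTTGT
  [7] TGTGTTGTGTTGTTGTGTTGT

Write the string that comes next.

GTTGTTGTGTTGTTGTGTTGTGTTGTTGTGTTGT

This is a Fibonacci-style word recurrence s(k) = s(k−2)·s(k−1): e.g. T·GT = TGT.
The next term joins GTTGTTGTGTTGT and TGTGTTGTGTTGTTGTGTTGT.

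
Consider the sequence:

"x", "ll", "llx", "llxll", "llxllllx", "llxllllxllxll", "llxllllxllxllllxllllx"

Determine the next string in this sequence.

llxllllxllxllllxllllxllxllllxllxll

This is a Fibonacci-style word recurrence s(k) = s(k−1)·s(k−2): e.g. ll·x = llx.
The next term joins llxllllxllxllllxllllx and llxllllxllxll.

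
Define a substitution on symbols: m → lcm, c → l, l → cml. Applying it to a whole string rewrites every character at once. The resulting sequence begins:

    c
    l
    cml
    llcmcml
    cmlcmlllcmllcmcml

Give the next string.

llcmcmlllcmcmlcmlcmlllcmcmlcmlllcmllcmcml

Applying the rule to each of the 17 symbols of cmlcmlllcmllcmcml gives the pieces l lcm cml l lcm cml cml cml l lcm cml cml l lcm l lcm cml, which concatenate to the answer.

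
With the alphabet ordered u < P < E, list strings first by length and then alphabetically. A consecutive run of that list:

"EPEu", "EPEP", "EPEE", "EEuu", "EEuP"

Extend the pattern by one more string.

Find the rightmost character of EEuP below E, bump it to the next letter, and reset everything to its right to u.

EEuE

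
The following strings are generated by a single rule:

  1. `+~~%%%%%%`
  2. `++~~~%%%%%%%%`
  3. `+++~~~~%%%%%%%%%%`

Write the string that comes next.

Term n consists of n-1 +'s, followed by n ~'s, followed by 2n+2 %'s, where the shown terms are n = 2, 3, 4.
Setting n = 5 gives 4, 5, 12 characters in each block.

++++~~~~~%%%%%%%%%%%%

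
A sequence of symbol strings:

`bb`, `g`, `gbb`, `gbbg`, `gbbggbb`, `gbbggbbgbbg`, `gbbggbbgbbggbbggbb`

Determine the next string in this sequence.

gbbggbbgbbggbbggbbgbbggbbgbbg

Each term (from the third on) is the previous term followed by the one before it: term 3 = g·bb = gbb.
The next term joins gbbggbbgbbggbbggbb and gbbggbbgbbg.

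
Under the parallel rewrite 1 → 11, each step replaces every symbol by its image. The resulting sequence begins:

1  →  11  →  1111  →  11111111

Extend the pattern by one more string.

Apply φ to 11111111 symbol by symbol: 1→11, 1→11, 1→11, 1→11, 1→11, 1→11, 1→11, 1→11; joined: 11 11 11 11 11 11 11 11.

1111111111111111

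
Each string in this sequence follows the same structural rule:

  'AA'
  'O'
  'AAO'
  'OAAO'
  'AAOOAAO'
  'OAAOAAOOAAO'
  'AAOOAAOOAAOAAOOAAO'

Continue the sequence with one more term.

From term 3 onward, concatenate the second-to-last term with the last: AA·O = AAO, O·AAO = OAAO, …
Continuing: OAAOAAOOAAO · AAOOAAOOAAOAAOOAAO gives term 8.

OAAOAAOOAAOAAOOAAOOAAOAAOOAAO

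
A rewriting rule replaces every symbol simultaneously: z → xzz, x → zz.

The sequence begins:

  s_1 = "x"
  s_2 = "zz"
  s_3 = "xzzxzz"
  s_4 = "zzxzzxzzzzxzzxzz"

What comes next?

xzzxzzzzxzzxzzzzxzzxzzxzzxzzzzxzzxzzzzxzzxzz

Replace each of the 16 characters of zzxzzxzzzzxzzxzz in place — xzz xzz zz xzz xzz zz xzz xzz xzz xzz zz xzz xzz zz xzz xzz — and concatenate.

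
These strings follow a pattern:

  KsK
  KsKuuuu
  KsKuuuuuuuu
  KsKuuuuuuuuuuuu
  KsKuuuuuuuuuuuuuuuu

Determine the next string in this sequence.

The strings grow by a fixed suffix uuuu each time.
So the next term is KsKuuuuuuuuuuuuuuuu·uuuu.

KsKuuuuuuuuuuuuuuuuuuuu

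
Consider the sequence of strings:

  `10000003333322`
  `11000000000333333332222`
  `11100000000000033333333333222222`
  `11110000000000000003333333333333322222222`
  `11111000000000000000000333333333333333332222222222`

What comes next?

Each string has the form 1^{n} 0^{3n+3} 3^{3n+2} 2^{2n} (n = 1, 2, …).
Setting n = 6 gives 6, 21, 20, 12 characters in each block.

11111100000000000000000000033333333333333333333222222222222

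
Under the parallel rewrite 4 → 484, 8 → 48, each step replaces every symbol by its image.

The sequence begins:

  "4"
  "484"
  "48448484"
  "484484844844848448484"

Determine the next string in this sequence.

Replace each of the 21 characters of 484484844844848448484 in place — 484 48 484 484 48 484 48 484 484 48 484 484 48 484 48 484 484 48 484 48 484 — and concatenate.

4844848448448484484844844848448448484484844844848448484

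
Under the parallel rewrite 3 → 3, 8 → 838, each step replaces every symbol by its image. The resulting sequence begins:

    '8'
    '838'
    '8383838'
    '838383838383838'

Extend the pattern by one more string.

Replace each of the 15 characters of 838383838383838 in place — 838 3 838 3 838 3 838 3 838 3 838 3 838 3 838 — and concatenate.

8383838383838383838383838383838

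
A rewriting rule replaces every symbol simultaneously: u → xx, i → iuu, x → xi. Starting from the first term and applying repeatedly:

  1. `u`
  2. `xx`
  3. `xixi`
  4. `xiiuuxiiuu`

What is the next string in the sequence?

Apply φ to xiiuuxiiuu symbol by symbol: x→xi, i→iuu, i→iuu, u→xx, u→xx, x→xi, i→iuu, i→iuu, u→xx, u→xx; joined: xi iuu iuu xx xx xi iuu iuu xx xx.

xiiuuiuuxxxxxiiuuiuuxxxx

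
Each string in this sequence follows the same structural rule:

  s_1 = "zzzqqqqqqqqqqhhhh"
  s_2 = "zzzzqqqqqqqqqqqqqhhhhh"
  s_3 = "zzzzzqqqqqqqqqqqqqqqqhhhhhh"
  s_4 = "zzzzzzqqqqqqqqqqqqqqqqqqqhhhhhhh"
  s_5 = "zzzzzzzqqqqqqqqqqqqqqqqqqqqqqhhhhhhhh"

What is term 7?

Reading off run lengths: z runs 3, 4, 5, 6, 7; q runs 10, 13, 16, 19, 22; h runs 4, 5, 6, 7, 8 — each is linear in n, where the shown terms are n = 3, 4, 5, 6, 7.
For term 7, n = 9, so the run lengths are 9, 28, 10.

zzzzzzzzzqqqqqqqqqqqqqqqqqqqqqqqqqqqqhhhhhhhhhh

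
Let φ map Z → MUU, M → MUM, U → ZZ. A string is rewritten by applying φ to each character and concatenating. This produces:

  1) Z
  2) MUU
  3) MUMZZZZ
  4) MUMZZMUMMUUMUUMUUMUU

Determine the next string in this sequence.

MUMZZMUMMUUMUUMUMZZMUMMUMZZZZMUMZZZZMUMZZZZMUMZZZZ

Applying the rule to each of the 20 symbols of MUMZZMUMMUUMUUMUUMUU gives the pieces MUM ZZ MUM MUU MUU MUM ZZ MUM MUM ZZ ZZ MUM ZZ ZZ MUM ZZ ZZ MUM ZZ ZZ, which concatenate to the answer.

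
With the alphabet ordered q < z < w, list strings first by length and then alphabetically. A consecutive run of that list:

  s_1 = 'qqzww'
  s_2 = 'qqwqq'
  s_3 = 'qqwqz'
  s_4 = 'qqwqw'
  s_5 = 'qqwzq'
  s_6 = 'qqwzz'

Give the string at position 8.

Advancing 2 positions from qqwzz through qqwzz → qqwzw reaches term 8.

qqwwq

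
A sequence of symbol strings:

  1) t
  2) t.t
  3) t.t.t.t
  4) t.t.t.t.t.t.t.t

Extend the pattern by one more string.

s(k+1) = s(k)·.·s(k) — each term doubles the last with '.' between the halves.
One more doubling of t.t.t.t.t.t.t.t gives the answer.

t.t.t.t.t.t.t.t.t.t.t.t.t.t.t.t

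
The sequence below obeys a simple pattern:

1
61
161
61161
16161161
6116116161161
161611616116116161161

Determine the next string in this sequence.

6116116161161161611616116116161161

Each term (from the third on) is the two preceding terms concatenated in order: term 3 = 1·61 = 161.
Continuing: 6116116161161 · 161611616116116161161 gives term 8.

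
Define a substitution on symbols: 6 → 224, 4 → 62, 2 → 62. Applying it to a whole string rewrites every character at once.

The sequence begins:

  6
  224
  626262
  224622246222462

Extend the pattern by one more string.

Replace each of the 15 characters of 224622246222462 in place — 62 62 62 224 62 62 62 62 224 62 62 62 62 224 62 — and concatenate.

626262224626262622246262626222462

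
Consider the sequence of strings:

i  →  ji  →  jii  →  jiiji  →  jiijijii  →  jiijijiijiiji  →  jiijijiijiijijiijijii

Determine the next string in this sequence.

From term 3 onward, concatenate the last term with the second-to-last: ji·i = jii, jii·ji = jiiji, …
Continuing: jiijijiijiijijiijijii · jiijijiijiiji gives term 8.

jiijijiijiijijiijijiijiijijiijiiji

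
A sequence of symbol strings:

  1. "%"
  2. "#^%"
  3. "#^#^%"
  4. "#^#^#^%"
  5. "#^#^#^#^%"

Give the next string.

#^#^#^#^#^%

Every step adds #^ at the front: s(k+1) = #^·s(k).
One more step from #^#^#^#^% gives the answer.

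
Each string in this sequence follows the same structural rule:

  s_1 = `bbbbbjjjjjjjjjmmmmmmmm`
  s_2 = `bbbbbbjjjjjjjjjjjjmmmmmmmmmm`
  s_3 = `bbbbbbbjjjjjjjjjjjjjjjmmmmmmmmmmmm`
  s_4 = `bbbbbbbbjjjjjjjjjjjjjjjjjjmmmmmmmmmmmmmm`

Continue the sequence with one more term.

bbbbbbbbbjjjjjjjjjjjjjjjjjjjjjmmmmmmmmmmmmmmmm

Each string has the form b^{n+2} j^{3n} m^{2n+2}, where the shown terms are n = 3, 4, 5, 6.
For the next term, n = 7, so the run lengths are 9, 21, 16.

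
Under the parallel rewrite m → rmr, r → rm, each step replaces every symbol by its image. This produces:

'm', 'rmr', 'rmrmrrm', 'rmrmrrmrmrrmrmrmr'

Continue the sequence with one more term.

φ(rmrmrrmrmrrmrmrmr) expands symbol-by-symbol to rm rmr rm rmr rm rm rmr rm rmr rm rm rmr rm rmr rm rmr rm; joining the 17 pieces gives the next term.

rmrmrrmrmrrmrmrmrrmrmrrmrmrmrrmrmrrmrmrrm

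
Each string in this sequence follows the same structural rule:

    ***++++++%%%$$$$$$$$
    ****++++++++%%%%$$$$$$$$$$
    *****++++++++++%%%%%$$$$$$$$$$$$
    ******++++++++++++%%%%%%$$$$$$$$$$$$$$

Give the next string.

*******++++++++++++++%%%%%%%$$$$$$$$$$$$$$$$

Each string has the form *^{n} +^{2n} %^{n} $^{2n+2}, where the shown terms are n = 3, 4, 5, 6.
At n = 7 the blocks have lengths 7, 14, 7, 16.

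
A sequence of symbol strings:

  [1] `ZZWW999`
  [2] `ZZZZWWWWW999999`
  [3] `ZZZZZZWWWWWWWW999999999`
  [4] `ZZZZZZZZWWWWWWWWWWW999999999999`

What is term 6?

ZZZZZZZZZZZZWWWWWWWWWWWWWWWWW999999999999999999

Reading off run lengths: Z runs 2, 4, 6, 8; W runs 2, 5, 8, 11; 9 runs 3, 6, 9, 12 — each is linear in n (n = 1, 2, …).
Setting n = 6 gives 12, 17, 18 characters in each block.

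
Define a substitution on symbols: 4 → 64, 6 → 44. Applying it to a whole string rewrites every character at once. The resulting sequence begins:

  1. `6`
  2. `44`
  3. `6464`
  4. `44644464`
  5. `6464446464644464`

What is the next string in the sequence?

Applying the rule to each of the 16 symbols of 6464446464644464 gives the pieces 44 64 44 64 64 64 44 64 44 64 44 64 64 64 44 64, which concatenate to the answer.

44644464646444644464446464644464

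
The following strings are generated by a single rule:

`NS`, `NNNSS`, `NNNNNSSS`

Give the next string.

NNNNNNNSSSS

Each string has the form N^{2n-1} S^{n} (n = 1, 2, …).
At n = 4 the blocks have lengths 7, 4.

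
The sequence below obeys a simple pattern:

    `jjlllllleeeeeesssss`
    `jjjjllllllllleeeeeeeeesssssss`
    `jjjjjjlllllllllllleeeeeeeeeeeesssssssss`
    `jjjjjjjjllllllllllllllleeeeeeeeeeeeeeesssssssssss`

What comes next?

The n-th term is 2n-2 j's then 3n l's then 3n e's then 2n+1 s's, where the shown terms are n = 2, 3, 4, 5.
For the next term, n = 6, so the run lengths are 10, 18, 18, 13.

jjjjjjjjjjlllllllllllllllllleeeeeeeeeeeeeeeeeesssssssssssss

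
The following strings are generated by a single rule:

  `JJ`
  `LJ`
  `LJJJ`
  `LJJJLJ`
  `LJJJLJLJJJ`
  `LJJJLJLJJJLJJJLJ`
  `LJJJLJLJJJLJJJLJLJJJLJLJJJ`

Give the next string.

LJJJLJLJJJLJJJLJLJJJLJLJJJLJJJLJLJJJLJJJLJ

From term 3 onward, concatenate the last term with the second-to-last: LJ·JJ = LJJJ, LJJJ·LJ = LJJJLJ, …
So term 8 is LJJJLJLJJJLJJJLJLJJJLJLJJJ·LJJJLJLJJJLJJJLJ.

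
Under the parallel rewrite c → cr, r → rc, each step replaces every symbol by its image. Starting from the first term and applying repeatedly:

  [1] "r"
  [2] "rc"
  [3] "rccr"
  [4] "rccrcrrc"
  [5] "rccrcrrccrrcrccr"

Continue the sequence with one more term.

φ(rccrcrrccrrcrccr) expands symbol-by-symbol to rc cr cr rc cr rc rc cr cr rc rc cr rc cr cr rc; joining the 16 pieces gives the next term.

rccrcrrccrrcrccrcrrcrccrrccrcrrc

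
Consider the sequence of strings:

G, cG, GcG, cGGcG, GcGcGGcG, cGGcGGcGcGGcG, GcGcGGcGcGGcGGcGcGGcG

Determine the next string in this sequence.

Each term (from the third on) is the two preceding terms concatenated in order: term 3 = G·cG = GcG.
Continuing: cGGcGGcGcGGcG · GcGcGGcGcGGcGGcGcGGcG gives term 8.

cGGcGGcGcGGcGGcGcGGcGcGGcGGcGcGGcG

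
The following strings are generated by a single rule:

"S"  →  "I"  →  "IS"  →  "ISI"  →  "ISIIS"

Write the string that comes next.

From term 3 onward, concatenate the last term with the second-to-last: I·S = IS, IS·I = ISI, …
So term 6 is ISIIS·ISI.

ISIISISI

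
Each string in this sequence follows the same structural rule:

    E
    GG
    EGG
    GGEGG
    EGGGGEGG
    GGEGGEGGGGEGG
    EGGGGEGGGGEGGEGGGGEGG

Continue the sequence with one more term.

GGEGGEGGGGEGGEGGGGEGGGGEGGEGGGGEGG

From term 3 onward, concatenate the second-to-last term with the last: E·GG = EGG, GG·EGG = GGEGG, …
Continuing: GGEGGEGGGGEGG · EGGGGEGGGGEGGEGGGGEGG gives term 8.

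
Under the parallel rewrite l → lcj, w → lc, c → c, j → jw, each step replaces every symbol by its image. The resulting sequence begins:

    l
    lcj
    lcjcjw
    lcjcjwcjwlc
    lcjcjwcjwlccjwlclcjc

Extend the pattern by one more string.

φ(lcjcjwcjwlccjwlclcjc) expands symbol-by-symbol to lcj c jw c jw lc c jw lc lcj c c jw lc lcj c lcj c jw c; joining the 20 pieces gives the next term.

lcjcjwcjwlccjwlclcjccjwlclcjclcjcjwc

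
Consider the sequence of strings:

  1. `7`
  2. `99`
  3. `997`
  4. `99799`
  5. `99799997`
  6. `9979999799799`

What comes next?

Each term (from the third on) is the previous term followed by the one before it: term 3 = 99·7 = 997.
The next term joins 9979999799799 and 99799997.

997999979979999799997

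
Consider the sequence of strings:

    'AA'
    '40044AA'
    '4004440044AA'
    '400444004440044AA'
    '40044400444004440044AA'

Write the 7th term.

The strings grow by a fixed prefix 40044 each time.
From 40044400444004440044AA, 2 further steps: 40044400444004440044AA → 4004440044400444004440044AA → (answer).

400444004440044400444004440044AA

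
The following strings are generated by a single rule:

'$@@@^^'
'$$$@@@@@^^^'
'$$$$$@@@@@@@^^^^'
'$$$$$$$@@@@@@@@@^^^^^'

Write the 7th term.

Term n consists of 2n-1 $'s, followed by 2n+1 @'s, followed by n+1 ^'s (n = 1, 2, …).
At n = 7 the blocks have lengths 13, 15, 8.

$$$$$$$$$$$$$@@@@@@@@@@@@@@@^^^^^^^^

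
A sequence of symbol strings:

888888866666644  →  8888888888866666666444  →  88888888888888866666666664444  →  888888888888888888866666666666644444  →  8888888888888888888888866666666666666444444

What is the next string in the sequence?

88888888888888888888888888866666666666666664444444

Reading off run lengths: 8 runs 7, 11, 15, 19, 23; 6 runs 6, 8, 10, 12, 14; 4 runs 2, 3, 4, 5, 6 — each is linear in n, where the shown terms are n = 2, 3, 4, 5, 6.
At n = 7 the blocks have lengths 27, 16, 7.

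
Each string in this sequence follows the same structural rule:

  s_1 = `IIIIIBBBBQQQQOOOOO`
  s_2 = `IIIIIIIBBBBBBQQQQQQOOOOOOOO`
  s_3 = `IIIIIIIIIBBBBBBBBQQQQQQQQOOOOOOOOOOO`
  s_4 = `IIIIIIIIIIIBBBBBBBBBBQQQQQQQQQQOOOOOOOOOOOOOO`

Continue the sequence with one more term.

IIIIIIIIIIIIIBBBBBBBBBBBBQQQQQQQQQQQQOOOOOOOOOOOOOOOOO

Reading off run lengths: I runs 5, 7, 9, 11; B runs 4, 6, 8, 10; Q runs 4, 6, 8, 10; O runs 5, 8, 11, 14 — each is linear in n, where the shown terms are n = 2, 3, 4, 5.
At n = 6 the blocks have lengths 13, 12, 12, 17.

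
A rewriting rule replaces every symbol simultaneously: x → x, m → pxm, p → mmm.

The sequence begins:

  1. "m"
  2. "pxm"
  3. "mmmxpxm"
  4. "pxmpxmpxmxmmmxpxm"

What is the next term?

mmmxpxmmmmxpxmmmmxpxmxpxmpxmpxmxmmmxpxm

φ(pxmpxmpxmxmmmxpxm) expands symbol-by-symbol to mmm x pxm mmm x pxm mmm x pxm x pxm pxm pxm x mmm x pxm; joining the 17 pieces gives the next term.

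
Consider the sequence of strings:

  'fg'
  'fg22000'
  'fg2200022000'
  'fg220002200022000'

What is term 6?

The strings grow by a fixed suffix 22000 each time.
From fg220002200022000, 2 further steps: fg220002200022000 → fg22000220002200022000 → (answer).

fg2200022000220002200022000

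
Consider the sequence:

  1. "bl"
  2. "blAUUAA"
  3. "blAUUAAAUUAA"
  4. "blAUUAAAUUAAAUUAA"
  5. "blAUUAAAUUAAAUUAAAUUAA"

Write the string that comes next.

Each term is the previous one with AUUAA appended.
Applying this once more to blAUUAAAUUAAAUUAAAUUAA:

blAUUAAAUUAAAUUAAAUUAAAUUAA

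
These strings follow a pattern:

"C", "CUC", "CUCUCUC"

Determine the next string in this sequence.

CUCUCUCUCUCUCUC

Every step duplicates the string with 'U' between the halves.
One more doubling of CUCUCUC gives the answer.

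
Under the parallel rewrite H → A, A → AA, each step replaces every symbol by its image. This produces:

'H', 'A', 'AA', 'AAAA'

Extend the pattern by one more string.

AAAAAAAA

Apply φ to AAAA symbol by symbol: A→AA, A→AA, A→AA, A→AA; joined: AA AA AA AA.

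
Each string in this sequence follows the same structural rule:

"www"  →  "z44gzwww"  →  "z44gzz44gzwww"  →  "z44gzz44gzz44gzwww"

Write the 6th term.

z44gzz44gzz44gzz44gzz44gzwww

Every step adds z44gz at the front: s(k+1) = z44gz·s(k).
From z44gzz44gzz44gzwww, 2 further steps: z44gzz44gzz44gzwww → z44gzz44gzz44gzz44gzwww → (answer).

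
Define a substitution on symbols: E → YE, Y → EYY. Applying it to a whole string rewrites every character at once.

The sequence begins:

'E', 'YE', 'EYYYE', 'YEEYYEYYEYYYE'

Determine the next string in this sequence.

EYYYEYEEYYEYYYEEYYEYYYEEYYEYYEYYYE

Replace each of the 13 characters of YEEYYEYYEYYYE in place — EYY YE YE EYY EYY YE EYY EYY YE EYY EYY EYY YE — and concatenate.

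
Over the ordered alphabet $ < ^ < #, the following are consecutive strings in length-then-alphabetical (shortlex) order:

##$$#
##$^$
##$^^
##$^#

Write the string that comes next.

Treat ##$^# as a base-3 numeral over the given alphabet and add one, carrying through any trailing #'s.

##$#$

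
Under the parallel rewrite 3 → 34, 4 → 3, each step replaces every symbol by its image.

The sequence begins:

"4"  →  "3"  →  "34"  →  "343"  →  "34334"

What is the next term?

34334343

Apply φ to 34334 symbol by symbol: 3→34, 4→3, 3→34, 3→34, 4→3; joined: 34 3 34 34 3.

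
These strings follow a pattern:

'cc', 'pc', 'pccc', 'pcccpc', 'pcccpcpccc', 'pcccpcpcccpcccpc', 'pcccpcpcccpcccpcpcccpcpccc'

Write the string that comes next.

From term 3 onward, concatenate the last term with the second-to-last: pc·cc = pccc, pccc·pc = pcccpc, …
Continuing: pcccpcpcccpcccpcpcccpcpccc · pcccpcpcccpcccpc gives term 8.

pcccpcpcccpcccpcpcccpcpcccpcccpcpcccpcccpc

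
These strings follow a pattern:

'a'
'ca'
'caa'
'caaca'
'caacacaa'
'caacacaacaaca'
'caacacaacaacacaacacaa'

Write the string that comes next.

caacacaacaacacaacacaacaacacaacaaca

This is a Fibonacci-style word recurrence s(k) = s(k−1)·s(k−2): e.g. ca·a = caa.
Continuing: caacacaacaacacaacacaa · caacacaacaaca gives term 8.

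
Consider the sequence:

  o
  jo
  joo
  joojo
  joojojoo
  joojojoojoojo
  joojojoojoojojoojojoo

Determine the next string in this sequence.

joojojoojoojojoojojoojoojojoojoojo

This is a Fibonacci-style word recurrence s(k) = s(k−1)·s(k−2): e.g. jo·o = joo.
So term 8 is joojojoojoojojoojojoo·joojojoojoojo.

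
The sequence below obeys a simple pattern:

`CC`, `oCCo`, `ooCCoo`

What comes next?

s(k+1) = o·s(k)·o, so each term gains o as a prefix and o as a suffix.
Applying this once more to ooCCoo:

oooCCooo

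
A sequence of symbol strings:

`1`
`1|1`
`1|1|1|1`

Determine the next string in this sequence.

s(k+1) = s(k)·|·s(k) — each term doubles the last with '|' between the halves.
Doubling 1|1|1|1 with '|' between the halves:

1|1|1|1|1|1|1|1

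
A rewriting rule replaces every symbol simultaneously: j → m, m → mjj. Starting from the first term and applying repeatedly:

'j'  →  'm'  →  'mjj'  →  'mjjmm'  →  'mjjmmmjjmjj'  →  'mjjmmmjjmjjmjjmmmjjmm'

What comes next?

mjjmmmjjmjjmjjmmmjjmmmjjmmmjjmjjmjjmmmjjmjj

Replace each of the 21 characters of mjjmmmjjmjjmjjmmmjjmm in place — mjj m m mjj mjj mjj m m mjj m m mjj m m mjj mjj mjj m m mjj mjj — and concatenate.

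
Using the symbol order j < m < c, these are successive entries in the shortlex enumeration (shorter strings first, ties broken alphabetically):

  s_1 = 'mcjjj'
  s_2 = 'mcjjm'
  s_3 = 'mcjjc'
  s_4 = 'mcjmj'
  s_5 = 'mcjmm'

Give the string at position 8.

mcjcm

Stepping forward 3 times from mcjmm: mcjmm → mcjmc → mcjcj, then the target.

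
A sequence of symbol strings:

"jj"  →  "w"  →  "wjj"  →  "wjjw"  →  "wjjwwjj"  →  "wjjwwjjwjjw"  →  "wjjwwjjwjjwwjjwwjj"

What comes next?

wjjwwjjwjjwwjjwwjjwjjwwjjwjjw

This is a Fibonacci-style word recurrence s(k) = s(k−1)·s(k−2): e.g. w·jj = wjj.
The next term joins wjjwwjjwjjwwjjwwjj and wjjwwjjwjjw.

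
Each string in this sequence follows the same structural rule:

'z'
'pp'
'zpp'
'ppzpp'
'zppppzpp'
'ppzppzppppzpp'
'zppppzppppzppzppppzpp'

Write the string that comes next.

ppzppzppppzppzppppzppppzppzppppzpp

Each term (from the third on) is the two preceding terms concatenated in order: term 3 = z·pp = zpp.
Continuing: ppzppzppppzpp · zppppzppppzppzppppzpp gives term 8.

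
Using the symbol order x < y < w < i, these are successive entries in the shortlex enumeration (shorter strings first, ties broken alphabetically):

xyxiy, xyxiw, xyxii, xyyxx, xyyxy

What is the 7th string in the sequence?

xyyxi

Stepping forward 2 times from xyyxy: xyyxy → xyyxw, then the target.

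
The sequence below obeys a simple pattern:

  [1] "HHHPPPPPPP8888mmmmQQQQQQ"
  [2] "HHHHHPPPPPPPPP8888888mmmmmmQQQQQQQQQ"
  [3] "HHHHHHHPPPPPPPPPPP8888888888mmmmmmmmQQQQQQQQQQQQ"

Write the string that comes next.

Term n consists of 2n-1 H's, followed by 2n+3 P's, followed by 3n-2 8's, followed by 2n m's, followed by 3n Q's, where the shown terms are n = 2, 3, 4.
At n = 5 the blocks have lengths 9, 13, 13, 10, 15.

HHHHHHHHHPPPPPPPPPPPPP8888888888888mmmmmmmmmmQQQQQQQQQQQQQQQ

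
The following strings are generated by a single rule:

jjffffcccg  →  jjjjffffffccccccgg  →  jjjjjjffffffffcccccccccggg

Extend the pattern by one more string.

jjjjjjjjffffffffffccccccccccccgggg

Each string has the form j^{2n} f^{2n+2} c^{3n} g^{n} (n = 1, 2, …).
For the next term, n = 4, so the run lengths are 8, 10, 12, 4.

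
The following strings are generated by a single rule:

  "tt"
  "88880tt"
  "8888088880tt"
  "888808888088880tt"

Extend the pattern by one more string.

88880888808888088880tt

Every step adds 88880 at the front: s(k+1) = 88880·s(k).
One more step from 888808888088880tt gives the answer.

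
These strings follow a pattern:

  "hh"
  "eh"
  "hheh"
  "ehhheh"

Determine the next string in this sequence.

From term 3 onward, concatenate the second-to-last term with the last: hh·eh = hheh, eh·hheh = ehhheh, …
So term 5 is hheh·ehhheh.

hhehehhheh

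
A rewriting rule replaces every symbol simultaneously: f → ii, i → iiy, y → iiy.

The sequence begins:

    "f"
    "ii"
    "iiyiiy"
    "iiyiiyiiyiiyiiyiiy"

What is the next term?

iiyiiyiiyiiyiiyiiyiiyiiyiiyiiyiiyiiyiiyiiyiiyiiyiiyiiy

Applying the rule to each of the 18 symbols of iiyiiyiiyiiyiiyiiy gives the pieces iiy iiy iiy iiy iiy iiy iiy iiy iiy iiy iiy iiy iiy iiy iiy iiy iiy iiy, which concatenate to the answer.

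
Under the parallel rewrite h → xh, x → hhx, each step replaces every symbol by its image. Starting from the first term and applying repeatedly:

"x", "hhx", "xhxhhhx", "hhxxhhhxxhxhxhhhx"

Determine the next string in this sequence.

Replace each of the 17 characters of hhxxhhhxxhxhxhhhx in place — xh xh hhx hhx xh xh xh hhx hhx xh hhx xh hhx xh xh xh hhx — and concatenate.

xhxhhhxhhxxhxhxhhhxhhxxhhhxxhhhxxhxhxhhhx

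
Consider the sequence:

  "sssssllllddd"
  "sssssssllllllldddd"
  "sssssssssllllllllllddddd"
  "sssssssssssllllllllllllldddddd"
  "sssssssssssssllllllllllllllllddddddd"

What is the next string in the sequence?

sssssssssssssssllllllllllllllllllldddddddd

Each string has the form s^{2n+1} l^{3n-2} d^{n+1}, where the shown terms are n = 2, 3, 4, 5, 6.
Setting n = 7 gives 15, 19, 8 characters in each block.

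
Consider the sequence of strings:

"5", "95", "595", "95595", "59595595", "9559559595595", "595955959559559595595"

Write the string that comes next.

9559559595595595955959559559595595

From term 3 onward, concatenate the second-to-last term with the last: 5·95 = 595, 95·595 = 95595, …
So term 8 is 9559559595595·595955959559559595595.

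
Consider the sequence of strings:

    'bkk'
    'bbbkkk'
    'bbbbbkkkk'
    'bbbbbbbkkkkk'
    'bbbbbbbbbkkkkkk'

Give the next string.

bbbbbbbbbbbkkkkkkk

Reading off run lengths: b runs 1, 3, 5, 7, 9; k runs 2, 3, 4, 5, 6 — each is linear in n (n = 1, 2, …).
Setting n = 6 gives 11, 7 characters in each block.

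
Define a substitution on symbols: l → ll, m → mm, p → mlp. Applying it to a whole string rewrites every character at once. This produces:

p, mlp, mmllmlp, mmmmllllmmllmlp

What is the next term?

Rewriting the 15 symbols of mmmmllllmmllmlp one by one yields mm mm mm mm ll ll ll ll mm mm ll ll mm ll mlp; concatenated:

mmmmmmmmllllllllmmmmllllmmllmlp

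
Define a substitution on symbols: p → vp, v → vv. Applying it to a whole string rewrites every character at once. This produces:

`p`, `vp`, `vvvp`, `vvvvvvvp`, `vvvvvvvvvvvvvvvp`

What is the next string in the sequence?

φ(vvvvvvvvvvvvvvvp) expands symbol-by-symbol to vv vv vv vv vv vv vv vv vv vv vv vv vv vv vv vp; joining the 16 pieces gives the next term.

vvvvvvvvvvvvvvvvvvvvvvvvvvvvvvvp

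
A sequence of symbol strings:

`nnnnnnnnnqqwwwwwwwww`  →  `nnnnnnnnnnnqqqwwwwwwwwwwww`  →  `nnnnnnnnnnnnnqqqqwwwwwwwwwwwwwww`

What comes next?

Reading off run lengths: n runs 9, 11, 13; q runs 2, 3, 4; w runs 9, 12, 15 — each is linear in n, where the shown terms are n = 3, 4, 5.
Setting n = 6 gives 15, 5, 18 characters in each block.

nnnnnnnnnnnnnnnqqqqqwwwwwwwwwwwwwwwwww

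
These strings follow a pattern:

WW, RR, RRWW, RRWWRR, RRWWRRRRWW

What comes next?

RRWWRRRRWWRRWWRR

This is a Fibonacci-style word recurrence s(k) = s(k−1)·s(k−2): e.g. RR·WW = RRWW.
The next term joins RRWWRRRRWW and RRWWRR.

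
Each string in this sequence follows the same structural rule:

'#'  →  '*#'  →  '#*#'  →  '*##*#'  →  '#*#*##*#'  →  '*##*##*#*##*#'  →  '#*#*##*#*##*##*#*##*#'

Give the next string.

This is a Fibonacci-style word recurrence s(k) = s(k−2)·s(k−1): e.g. #·*# = #*#.
So term 8 is *##*##*#*##*#·#*#*##*#*##*##*#*##*#.

*##*##*#*##*##*#*##*#*##*##*#*##*#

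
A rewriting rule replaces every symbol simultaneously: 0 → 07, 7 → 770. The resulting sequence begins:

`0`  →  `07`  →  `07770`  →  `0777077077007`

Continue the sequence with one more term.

0777077077007770770077707700707770

Applying the rule to each of the 13 symbols of 0777077077007 gives the pieces 07 770 770 770 07 770 770 07 770 770 07 07 770, which concatenate to the answer.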